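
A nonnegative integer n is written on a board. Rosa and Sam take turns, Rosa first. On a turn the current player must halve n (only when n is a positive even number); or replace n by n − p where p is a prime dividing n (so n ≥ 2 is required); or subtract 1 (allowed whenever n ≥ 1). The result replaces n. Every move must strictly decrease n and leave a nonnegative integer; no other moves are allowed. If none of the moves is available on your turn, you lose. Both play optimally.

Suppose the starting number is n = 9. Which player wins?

Sam wins.

Classify positions by backward induction: terminal positions (no move available) are L. From any other position, the mover wins iff some move reaches an L.
n=0: no move → L
n=1: can move to 0, which is L ⇒ W
n=2: can move to 0, which is L ⇒ W
n=3: can move to 0, which is L ⇒ W
n=4: moves to 2(W), 3(W); every one is W ⇒ L
n=5: can move to 0, which is L ⇒ W
n=6: can move to 4, which is L ⇒ W
n=7: can move to 0, which is L ⇒ W
n=8: can move to 4, which is L ⇒ W
n=9: moves to 6(W), 8(W); every one is W ⇒ L
The starting position 9 is L: whatever Rosa does, the opponent receives a W position.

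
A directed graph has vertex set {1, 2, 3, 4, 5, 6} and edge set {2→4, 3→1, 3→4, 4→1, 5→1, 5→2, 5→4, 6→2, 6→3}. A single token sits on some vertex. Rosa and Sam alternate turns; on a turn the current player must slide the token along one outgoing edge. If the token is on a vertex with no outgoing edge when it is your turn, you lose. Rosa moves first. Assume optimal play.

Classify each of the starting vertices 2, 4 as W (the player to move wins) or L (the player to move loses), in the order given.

Label each position W (a win for the player to move) or L (a loss). A position with no legal move is L; any other position is W exactly when some move reaches an L, and L when every move reaches a W.
Every edge goes from a vertex to one that appears earlier in the order 1, 4, 2, 5, 3, 6, so processing vertices in that order labels each vertex after all of its successors.
1: no outgoing edge → L
4: W (go to 1, an L position)
2: L (sole option 4(W) is W)
5: W (go to 2, an L position)
3: W (go to 1, an L position)
6: W (go to 2, an L position)

2: L, 4: W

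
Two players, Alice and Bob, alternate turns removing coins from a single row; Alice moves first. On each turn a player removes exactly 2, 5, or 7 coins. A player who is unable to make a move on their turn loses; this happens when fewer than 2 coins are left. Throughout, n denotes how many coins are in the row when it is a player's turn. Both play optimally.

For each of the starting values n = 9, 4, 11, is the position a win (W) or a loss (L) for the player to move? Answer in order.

9: W, 4: L, 11: W

Work bottom-up. With no move the player to move loses. Otherwise the position is W if at least one move leads to an L position for the opponent, and L if every move leads to a W.
n=0: no move → L
n=1: no move → L
n=2: can move to 0, which is L ⇒ W
n=3: can move to 1, which is L ⇒ W
n=4: the only move is to 2(W), a W ⇒ L
n=5: can move to 0, which is L ⇒ W
n=6: can move to 4, which is L ⇒ W
n=7: can move to 0, which is L ⇒ W
n=8: can move to 1, which is L ⇒ W
n=9: can move to 4, which is L ⇒ W
n=10: moves to 8(W), 5(W), 3(W); every one is W ⇒ L
n=11: can move to 4, which is L ⇒ W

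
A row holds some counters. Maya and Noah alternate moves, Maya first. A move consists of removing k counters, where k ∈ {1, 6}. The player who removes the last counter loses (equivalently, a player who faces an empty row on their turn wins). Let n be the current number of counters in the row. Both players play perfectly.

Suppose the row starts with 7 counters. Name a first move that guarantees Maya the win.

Remove 6, leaving 1.

Work bottom-up. With no move the player to move wins. Otherwise the position is W if at least one move leads to an L position for the opponent, and L if every move leads to a W.
n=0: no move; the opponent has just taken the last counter and therefore loses → W
n=1: only reaches 0(W), which is W → L
n=2: reaches L-position 1 → W
n=3: only reaches 2(W), which is W → L
n=4: reaches L-position 3 → W
n=5: only reaches 4(W), which is W → L
n=6: reaches L-position 5 → W
n=7: reaches L-position 1 → W
From 7, the L positions reachable in one move are: 1.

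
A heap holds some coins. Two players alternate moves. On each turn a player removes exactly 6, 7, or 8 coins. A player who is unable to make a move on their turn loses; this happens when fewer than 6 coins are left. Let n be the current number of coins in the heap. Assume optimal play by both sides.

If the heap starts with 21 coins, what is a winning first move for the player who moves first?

Use the standard recursion: the mover loses at a terminal position; elsewhere, the mover wins exactly when some move hands the opponent an L position.
n=0: no move → L
n=1: no move → L
n=2: no move → L
n=3: no move → L
n=4: no move → L
n=5: no move → L
n=6: W (go to 0, an L position)
n=7: W (go to 1, an L position)
n=8: W (go to 2, an L position)
n=9: W (go to 3, an L position)
n=10: W (go to 4, an L position)
n=11: W (go to 5, an L position)
n=12: W (go to 5, an L position)
n=13: W (go to 5, an L position)
n=14: L (options 8(W), 7(W), 6(W) are all W)
n=15: L (options 9(W), 8(W), 7(W) are all W)
n=16: L (options 10(W), 9(W), 8(W) are all W)
n=17: L (options 11(W), 10(W), 9(W) are all W)
n=18: L (options 12(W), 11(W), 10(W) are all W)
n=19: L (options 13(W), 12(W), 11(W) are all W)
n=20: W (go to 14, an L position)
n=21: W (go to 15, an L position)
From 21, the L positions reachable in one move are: 15, 14. Any move reaching one of these is winning.

Remove 6, leaving 15.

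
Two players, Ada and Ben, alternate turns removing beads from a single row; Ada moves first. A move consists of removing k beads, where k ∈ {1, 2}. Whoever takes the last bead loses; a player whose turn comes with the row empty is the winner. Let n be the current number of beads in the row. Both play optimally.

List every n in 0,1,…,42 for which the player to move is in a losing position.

Build the W/L table. Terminal = W. A non-terminal position is W if it has a move to some L; otherwise it is L.
n=0: no move; the opponent has just taken the last bead and therefore loses → W
n=1: only reaches 0(W), which is W → L
n=2: reaches L-position 1 → W
n=3: reaches L-position 1 → W
n=4: only reaches 3(W), 2(W), all W → L
n=5: reaches L-position 4 → W
n=6: reaches L-position 4 → W
n=7: only reaches 6(W), 5(W), all W → L
n=8: reaches L-position 7 → W
n=9: reaches L-position 7 → W
n=10: only reaches 9(W), 8(W), all W → L
n=11: reaches L-position 10 → W
n=12: reaches L-position 10 → W
n=13: only reaches 12(W), 11(W), all W → L
n=14: reaches L-position 13 → W
n=15: reaches L-position 13 → W
n=16: only reaches 15(W), 14(W), all W → L
n=17: reaches L-position 16 → W
n=18: reaches L-position 16 → W
n=19: only reaches 18(W), 17(W), all W → L
n=20: reaches L-position 19 → W
n=21: reaches L-position 19 → W
n=22: only reaches 21(W), 20(W), all W → L
n=23: reaches L-position 22 → W
n=24: reaches L-position 22 → W
n=25: only reaches 24(W), 23(W), all W → L
n=26: reaches L-position 25 → W
n=27: reaches L-position 25 → W
n=28: only reaches 27(W), 26(W), all W → L
n=29: reaches L-position 28 → W
n=30: reaches L-position 28 → W
n=31: only reaches 30(W), 29(W), all W → L
n=32: reaches L-position 31 → W
n=33: reaches L-position 31 → W
n=34: only reaches 33(W), 32(W), all W → L
n=35: reaches L-position 34 → W
n=36: reaches L-position 34 → W
n=37: only reaches 36(W), 35(W), all W → L
n=38: reaches L-position 37 → W
n=39: reaches L-position 37 → W
n=40: only reaches 39(W), 38(W), all W → L
n=41: reaches L-position 40 → W
n=42: reaches L-position 40 → W
The losing starting values of n are exactly the entries labelled L in this table (14 of them).

1, 4, 7, 10, 13, 16, 19, 22, 25, 28, 31, 34, 37, 40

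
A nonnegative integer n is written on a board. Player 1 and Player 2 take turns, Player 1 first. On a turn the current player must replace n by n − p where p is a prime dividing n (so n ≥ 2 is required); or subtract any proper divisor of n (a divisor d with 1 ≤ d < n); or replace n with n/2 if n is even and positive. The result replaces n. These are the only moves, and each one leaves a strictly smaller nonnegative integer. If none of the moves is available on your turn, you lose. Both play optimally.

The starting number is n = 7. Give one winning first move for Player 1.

Move to 0.

Work bottom-up. With no move the player to move loses. Otherwise the position is W if at least one move leads to an L position for the opponent, and L if every move leads to a W.
n=0: no move → L
n=1: no move → L
n=2: reaches L-position 0 → W
n=3: reaches L-position 0 → W
n=4: only reaches 2(W), 3(W), all W → L
n=5: reaches L-position 0 → W
n=6: reaches L-position 4 → W
n=7: reaches L-position 0 → W
From 7, the L positions reachable in one move are: 0.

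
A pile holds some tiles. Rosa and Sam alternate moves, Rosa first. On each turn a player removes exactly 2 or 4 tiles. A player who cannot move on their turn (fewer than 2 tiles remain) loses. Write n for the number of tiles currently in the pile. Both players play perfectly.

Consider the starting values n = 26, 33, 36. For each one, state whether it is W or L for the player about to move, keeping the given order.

Use the standard recursion: the mover loses at a terminal position; elsewhere, the mover wins exactly when some move hands the opponent an L position.
n=0: no move → L
n=1: no move → L
n=2: W (go to 0, an L position)
n=3: W (go to 1, an L position)
n=4: W (go to 0, an L position)
n=5: W (go to 1, an L position)
n=6: L (options 4(W), 2(W) are all W)
n=7: L (options 5(W), 3(W) are all W)
n=8: W (go to 6, an L position)
n=9: W (go to 7, an L position)
n=10: W (go to 6, an L position)
n=11: W (go to 7, an L position)
n=12: L (options 10(W), 8(W) are all W)
n=13: L (options 11(W), 9(W) are all W)
n=14: W (go to 12, an L position)
n=15: W (go to 13, an L position)
n=16: W (go to 12, an L position)
n=17: W (go to 13, an L position)
n=18: L (options 16(W), 14(W) are all W)
n=19: L (options 17(W), 15(W) are all W)
n=20: W (go to 18, an L position)
n=21: W (go to 19, an L position)
n=22: W (go to 18, an L position)
n=23: W (go to 19, an L position)
n=24: L (options 22(W), 20(W) are all W)
n=25: L (options 23(W), 21(W) are all W)
n=26: W (go to 24, an L position)
n=27: W (go to 25, an L position)
n=28: W (go to 24, an L position)
n=29: W (go to 25, an L position)
n=30: L (options 28(W), 26(W) are all W)
n=31: L (options 29(W), 27(W) are all W)
n=32: W (go to 30, an L position)
n=33: W (go to 31, an L position)
n=34: W (go to 30, an L position)
n=35: W (go to 31, an L position)
n=36: L (options 34(W), 32(W) are all W)

26: W, 33: W, 36: L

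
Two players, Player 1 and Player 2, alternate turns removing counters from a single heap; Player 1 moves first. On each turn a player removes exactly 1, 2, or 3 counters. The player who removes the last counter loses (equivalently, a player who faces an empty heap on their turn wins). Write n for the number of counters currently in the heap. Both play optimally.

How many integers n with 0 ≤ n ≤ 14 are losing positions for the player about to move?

Use the standard recursion: the mover wins at a terminal position; elsewhere, the mover wins exactly when some move hands the opponent an L position.
n=0: no move; the opponent has just taken the last counter and therefore loses → W
n=1: L (sole option 0(W) is W)
n=2: W (go to 1, an L position)
n=3: W (go to 1, an L position)
n=4: W (go to 1, an L position)
n=5: L (options 4(W), 3(W), 2(W) are all W)
n=6: W (go to 5, an L position)
n=7: W (go to 5, an L position)
n=8: W (go to 5, an L position)
n=9: L (options 8(W), 7(W), 6(W) are all W)
n=10: W (go to 9, an L position)
n=11: W (go to 9, an L position)
n=12: W (go to 9, an L position)
n=13: L (options 12(W), 11(W), 10(W) are all W)
n=14: W (go to 13, an L position)
L entries with 0 ≤ n ≤ 14: n = 1, 5, 9, 13; that makes 4.

4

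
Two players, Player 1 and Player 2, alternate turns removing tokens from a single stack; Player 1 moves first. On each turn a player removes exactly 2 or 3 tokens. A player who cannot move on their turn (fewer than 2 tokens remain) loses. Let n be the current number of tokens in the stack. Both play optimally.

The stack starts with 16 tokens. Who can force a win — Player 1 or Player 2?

Positions with no move are L. A position that does have a move is losing for the player to move precisely when every available move leads to a winning position for the opponent. Fill in the labels:
n=0: no move → L
n=1: no move → L
n=2: W (go to 0, an L position)
n=3: W (go to 1, an L position)
n=4: W (go to 1, an L position)
n=5: L (options 3(W), 2(W) are all W)
n=6: L (options 4(W), 3(W) are all W)
n=7: W (go to 5, an L position)
n=8: W (go to 6, an L position)
n=9: W (go to 6, an L position)
n=10: L (options 8(W), 7(W) are all W)
n=11: L (options 9(W), 8(W) are all W)
n=12: W (go to 10, an L position)
n=13: W (go to 11, an L position)
n=14: W (go to 11, an L position)
n=15: L (options 13(W), 12(W) are all W)
n=16: L (options 14(W), 13(W) are all W)
Every move from 16 reaches a W position, so the mover loses.

Player 2 wins.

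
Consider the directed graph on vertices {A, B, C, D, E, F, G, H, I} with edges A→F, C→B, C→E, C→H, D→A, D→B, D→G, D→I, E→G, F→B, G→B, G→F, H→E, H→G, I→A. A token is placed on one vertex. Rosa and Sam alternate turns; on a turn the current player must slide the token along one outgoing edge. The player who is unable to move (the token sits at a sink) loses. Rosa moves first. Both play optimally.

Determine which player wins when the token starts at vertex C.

Work bottom-up. With no move the player to move loses. Otherwise the position is W if at least one move leads to an L position for the opponent, and L if every move leads to a W.
Every edge goes from a vertex to one that appears earlier in the order B, F, G, A, E, I, D, H, C, so processing vertices in that order labels each vertex after all of its successors.
B: no outgoing edge → L
F: W (go to B, an L position)
G: W (go to B, an L position)
A: L (sole option F(W) is W)
E: L (sole option G(W) is W)
I: W (go to A, an L position)
D: W (go to A, an L position)
H: W (go to E, an L position)
C: W (go to E, an L position)
From C Rosa can move to E, reaching an L position.

Rosa wins.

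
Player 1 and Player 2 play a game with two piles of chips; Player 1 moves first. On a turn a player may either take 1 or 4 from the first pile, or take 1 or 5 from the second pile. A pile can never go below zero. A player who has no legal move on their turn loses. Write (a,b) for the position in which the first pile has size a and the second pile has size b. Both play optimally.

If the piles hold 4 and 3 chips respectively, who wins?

Player 1 wins.

Compute win/loss labels from the base case upward. A position with no move is L. Any other position is W if it can reach an L in one move, else L.
No move ever increases a pile, so every position that can arise here has a ≤ 4 and b ≤ 3; it is enough to label the cells with 0 ≤ a ≤ 4 and 0 ≤ b ≤ 3.
Every move lowers a or b (never raises either), so fill the grid row by row in increasing a, and left to right within a row: each cell's successors are then already labelled.
      b=0  b=1  b=2  b=3
a=0:    L    W    L    W
a=1:    W    L    W    L
a=2:    L    W    L    W
a=3:    W    L    W    L
a=4:    W    W    W    W
Cells with no legal move (terminal, hence L): (0,0).
The remaining L cells, each justified by listing all of its moves:
(0,2): L (sole option (0,1)(W) is W)
(1,1): L (options (0,1)(W), (1,0)(W) are all W)
(1,3): L (options (0,3)(W), (1,2)(W) are all W)
(2,0): L (sole option (1,0)(W) is W)
(2,2): L (options (1,2)(W), (2,1)(W) are all W)
(3,1): L (options (2,1)(W), (3,0)(W) are all W)
(3,3): L (options (2,3)(W), (3,2)(W) are all W)
Every other cell has at least one move into one of the L cells above, so it is W.
From (4,3) Player 1 can move to (3,3), reaching an L position.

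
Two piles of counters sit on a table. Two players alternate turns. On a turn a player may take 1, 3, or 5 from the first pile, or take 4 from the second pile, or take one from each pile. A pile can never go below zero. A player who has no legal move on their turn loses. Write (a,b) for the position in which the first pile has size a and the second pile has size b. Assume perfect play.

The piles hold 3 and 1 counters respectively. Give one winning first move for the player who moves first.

Work bottom-up. With no move the player to move loses. Otherwise the position is W if at least one move leads to an L position for the opponent, and L if every move leads to a W.
No move ever increases a pile, so every position that can arise here has a ≤ 3 and b ≤ 1; it is enough to label the cells with 0 ≤ a ≤ 3 and 0 ≤ b ≤ 1.
Every move lowers a or b (never raises either), so fill the grid row by row in increasing a, and left to right within a row: each cell's successors are then already labelled.
      b=0  b=1
a=0:    L    L
a=1:    W    W
a=2:    L    L
a=3:    W    W
Cells with no legal move (terminal, hence L): (0,0), (0,1).
The remaining L cells, each justified by listing all of its moves:
(2,0): →(1,0)(W) only, which is W, so L
(2,1): →(1,1)(W), (1,0)(W) — all W, so L
Every other cell has at least one move into one of the L cells above, so it is W.
From (3,1), the L positions reachable in one move are: (2,1), (0,1), (2,0). Any move reaching one of these is winning.

Move to (2,1).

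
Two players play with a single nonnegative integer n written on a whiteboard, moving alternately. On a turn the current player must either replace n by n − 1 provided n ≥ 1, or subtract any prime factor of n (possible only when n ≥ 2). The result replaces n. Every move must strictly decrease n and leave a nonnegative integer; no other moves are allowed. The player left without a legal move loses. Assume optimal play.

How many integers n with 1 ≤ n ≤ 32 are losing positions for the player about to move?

Compute win/loss labels from the base case upward. A position with no move is L. Any other position is W if it can reach an L in one move, else L.
n=0: no move → L
n=1: reaches L-position 0 → W
n=2: reaches L-position 0 → W
n=3: reaches L-position 0 → W
n=4: only reaches 2(W), 3(W), all W → L
n=5: reaches L-position 0 → W
n=6: reaches L-position 4 → W
n=7: reaches L-position 0 → W
n=8: only reaches 6(W), 7(W), all W → L
n=9: reaches L-position 8 → W
n=10: reaches L-position 8 → W
n=11: reaches L-position 0 → W
n=12: only reaches 9(W), 10(W), 11(W), all W → L
n=13: reaches L-position 0 → W
n=14: reaches L-position 12 → W
n=15: reaches L-position 12 → W
n=16: only reaches 14(W), 15(W), all W → L
n=17: reaches L-position 0 → W
n=18: reaches L-position 16 → W
n=19: reaches L-position 0 → W
n=20: only reaches 15(W), 18(W), 19(W), all W → L
n=21: reaches L-position 20 → W
n=22: reaches L-position 20 → W
n=23: reaches L-position 0 → W
n=24: only reaches 21(W), 22(W), 23(W), all W → L
n=25: reaches L-position 20 → W
n=26: reaches L-position 24 → W
n=27: reaches L-position 24 → W
n=28: only reaches 21(W), 26(W), 27(W), all W → L
n=29: reaches L-position 0 → W
n=30: reaches L-position 28 → W
n=31: reaches L-position 0 → W
n=32: only reaches 30(W), 31(W), all W → L
L entries with 1 ≤ n ≤ 32 (n=0 is outside the asked range and is not counted): n = 4, 8, 12, 16, 20, 24, 28, 32; that makes 8.

8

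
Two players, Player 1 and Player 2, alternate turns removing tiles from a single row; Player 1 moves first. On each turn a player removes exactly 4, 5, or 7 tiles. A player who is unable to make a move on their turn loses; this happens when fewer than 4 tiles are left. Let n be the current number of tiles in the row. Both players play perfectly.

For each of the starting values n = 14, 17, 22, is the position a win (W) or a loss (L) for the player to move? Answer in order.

Build the W/L table. Terminal = L. A non-terminal position is W if it has a move to some L; otherwise it is L.
n=0: no move → L
n=1: no move → L
n=2: no move → L
n=3: no move → L
n=4: reaches L-position 0 → W
n=5: reaches L-position 1 → W
n=6: reaches L-position 2 → W
n=7: reaches L-position 3 → W
n=8: reaches L-position 3 → W
n=9: reaches L-position 2 → W
n=10: reaches L-position 3 → W
n=11: only reaches 7(W), 6(W), 4(W), all W → L
n=12: only reaches 8(W), 7(W), 5(W), all W → L
n=13: only reaches 9(W), 8(W), 6(W), all W → L
n=14: only reaches 10(W), 9(W), 7(W), all W → L
n=15: reaches L-position 11 → W
n=16: reaches L-position 12 → W
n=17: reaches L-position 13 → W
n=18: reaches L-position 14 → W
n=19: reaches L-position 14 → W
n=20: reaches L-position 13 → W
n=21: reaches L-position 14 → W
n=22: only reaches 18(W), 17(W), 15(W), all W → L

14: L, 17: W, 22: L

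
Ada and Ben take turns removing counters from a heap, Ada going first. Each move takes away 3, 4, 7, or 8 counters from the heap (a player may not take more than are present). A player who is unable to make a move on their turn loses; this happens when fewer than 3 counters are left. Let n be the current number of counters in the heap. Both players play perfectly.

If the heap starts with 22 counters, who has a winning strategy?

Positions with no move are L. A position that does have a move is losing for the player to move precisely when every available move leads to a winning position for the opponent. Fill in the labels:
n=0: no move → L
n=1: no move → L
n=2: no move → L
n=3: can move to 0, which is L ⇒ W
n=4: can move to 1, which is L ⇒ W
n=5: can move to 2, which is L ⇒ W
n=6: can move to 2, which is L ⇒ W
n=7: can move to 0, which is L ⇒ W
n=8: can move to 1, which is L ⇒ W
n=9: can move to 2, which is L ⇒ W
n=10: can move to 2, which is L ⇒ W
n=11: moves to 8(W), 7(W), 4(W), 3(W); every one is W ⇒ L
n=12: moves to 9(W), 8(W), 5(W), 4(W); every one is W ⇒ L
n=13: moves to 10(W), 9(W), 6(W), 5(W); every one is W ⇒ L
n=14: can move to 11, which is L ⇒ W
n=15: can move to 12, which is L ⇒ W
n=16: can move to 13, which is L ⇒ W
n=17: can move to 13, which is L ⇒ W
n=18: can move to 11, which is L ⇒ W
n=19: can move to 12, which is L ⇒ W
n=20: can move to 13, which is L ⇒ W
n=21: can move to 13, which is L ⇒ W
n=22: moves to 19(W), 18(W), 15(W), 14(W); every one is W ⇒ L
The starting position 22 is L: whatever Ada does, the opponent receives a W position.

Ben wins.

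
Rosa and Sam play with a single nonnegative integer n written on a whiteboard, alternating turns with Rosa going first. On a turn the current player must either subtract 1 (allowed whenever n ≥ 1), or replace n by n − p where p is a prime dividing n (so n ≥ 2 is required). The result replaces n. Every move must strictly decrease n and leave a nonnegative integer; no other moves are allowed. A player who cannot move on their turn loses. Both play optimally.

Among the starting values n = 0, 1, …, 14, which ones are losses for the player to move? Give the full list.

Positions with no move are L. A position that does have a move is losing for the player to move precisely when every available move leads to a winning position for the opponent. Fill in the labels:
n=0: no move → L
n=1: reaches L-position 0 → W
n=2: reaches L-position 0 → W
n=3: reaches L-position 0 → W
n=4: only reaches 2(W), 3(W), all W → L
n=5: reaches L-position 0 → W
n=6: reaches L-position 4 → W
n=7: reaches L-position 0 → W
n=8: only reaches 6(W), 7(W), all W → L
n=9: reaches L-position 8 → W
n=10: reaches L-position 8 → W
n=11: reaches L-position 0 → W
n=12: only reaches 9(W), 10(W), 11(W), all W → L
n=13: reaches L-position 0 → W
n=14: reaches L-position 12 → W
The losing starting values of n are exactly the entries labelled L in this table (4 of them).

0, 4, 8, 12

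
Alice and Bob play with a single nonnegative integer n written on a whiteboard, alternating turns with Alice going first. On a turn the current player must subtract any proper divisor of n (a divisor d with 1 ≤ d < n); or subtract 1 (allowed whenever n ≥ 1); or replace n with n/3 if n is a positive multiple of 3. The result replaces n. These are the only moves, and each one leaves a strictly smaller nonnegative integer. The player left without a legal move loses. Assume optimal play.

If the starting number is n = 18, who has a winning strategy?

Alice wins.

Compute win/loss labels from the base case upward. A position with no move is L. Any other position is W if it can reach an L in one move, else L.
n=0: no move → L
n=1: reaches L-position 0 → W
n=2: only reaches 1(W), which is W → L
n=3: reaches L-position 2 → W
n=4: reaches L-position 2 → W
n=5: only reaches 4(W), which is W → L
n=6: reaches L-position 2 → W
n=7: only reaches 6(W), which is W → L
n=8: reaches L-position 7 → W
n=9: only reaches 3(W), 6(W), 8(W), all W → L
n=10: reaches L-position 5 → W
n=11: only reaches 10(W), which is W → L
n=12: reaches L-position 9 → W
n=13: only reaches 12(W), which is W → L
n=14: reaches L-position 7 → W
n=15: reaches L-position 5 → W
n=16: only reaches 8(W), 12(W), 14(W), 15(W), all W → L
n=17: reaches L-position 16 → W
n=18: reaches L-position 9 → W
From 18 Alice can move to 9, reaching an L position.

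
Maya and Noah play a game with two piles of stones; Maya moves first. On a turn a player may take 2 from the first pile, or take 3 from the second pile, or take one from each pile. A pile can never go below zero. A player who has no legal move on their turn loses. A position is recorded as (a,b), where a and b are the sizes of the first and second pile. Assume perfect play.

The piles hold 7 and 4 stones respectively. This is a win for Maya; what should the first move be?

Classify positions by backward induction: terminal positions (no move available) are L. From any other position, the mover wins iff some move reaches an L.
No move ever increases a pile, so every position that can arise here has a ≤ 7 and b ≤ 4; it is enough to label the cells with 0 ≤ a ≤ 7 and 0 ≤ b ≤ 4.
Every move lowers a or b (never raises either), so fill the grid row by row in increasing a, and left to right within a row: each cell's successors are then already labelled.
      b=0  b=1  b=2  b=3  b=4
a=0:    L    L    L    W    W
a=1:    L    W    W    W    L
a=2:    W    W    W    L    L
a=3:    W    L    L    L    W
a=4:    L    L    W    W    W
a=5:    L    W    W    W    L
a=6:    W    W    L    L    L
a=7:    W    L    L    W    W
Cells with no legal move (terminal, hence L): (0,0), (0,1), (0,2), (1,0).
The remaining L cells, each justified by listing all of its moves:
(1,4): moves to (1,1)(W), (0,3)(W); every one is W ⇒ L
(2,3): moves to (0,3)(W), (2,0)(W), (1,2)(W); every one is W ⇒ L
(2,4): moves to (0,4)(W), (2,1)(W), (1,3)(W); every one is W ⇒ L
(3,1): moves to (1,1)(W), (2,0)(W); every one is W ⇒ L
(3,2): moves to (1,2)(W), (2,1)(W); every one is W ⇒ L
(3,3): moves to (1,3)(W), (3,0)(W), (2,2)(W); every one is W ⇒ L
(4,0): the only move is to (2,0)(W), a W ⇒ L
(4,1): moves to (2,1)(W), (3,0)(W); every one is W ⇒ L
(5,0): the only move is to (3,0)(W), a W ⇒ L
(5,4): moves to (3,4)(W), (5,1)(W), (4,3)(W); every one is W ⇒ L
(6,2): moves to (4,2)(W), (5,1)(W); every one is W ⇒ L
(6,3): moves to (4,3)(W), (6,0)(W), (5,2)(W); every one is W ⇒ L
(6,4): moves to (4,4)(W), (6,1)(W), (5,3)(W); every one is W ⇒ L
(7,1): moves to (5,1)(W), (6,0)(W); every one is W ⇒ L
(7,2): moves to (5,2)(W), (6,1)(W); every one is W ⇒ L
Every other cell has at least one move into one of the L cells above, so it is W.
From (7,4), the L positions reachable in one move are: (5,4), (7,1), (6,3). Any move reaching one of these is winning.

Move to (5,4).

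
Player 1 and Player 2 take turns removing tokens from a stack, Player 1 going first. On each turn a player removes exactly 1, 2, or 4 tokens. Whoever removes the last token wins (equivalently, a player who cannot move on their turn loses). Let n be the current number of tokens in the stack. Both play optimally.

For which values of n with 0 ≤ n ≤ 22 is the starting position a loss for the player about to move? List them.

Positions with no move are L. A position that does have a move is losing for the player to move precisely when every available move leads to a winning position for the opponent. Fill in the labels:
n=0: no move → L
n=1: W (go to 0, an L position)
n=2: W (go to 0, an L position)
n=3: L (options 2(W), 1(W) are all W)
n=4: W (go to 3, an L position)
n=5: W (go to 3, an L position)
n=6: L (options 5(W), 4(W), 2(W) are all W)
n=7: W (go to 6, an L position)
n=8: W (go to 6, an L position)
n=9: L (options 8(W), 7(W), 5(W) are all W)
n=10: W (go to 9, an L position)
n=11: W (go to 9, an L position)
n=12: L (options 11(W), 10(W), 8(W) are all W)
n=13: W (go to 12, an L position)
n=14: W (go to 12, an L position)
n=15: L (options 14(W), 13(W), 11(W) are all W)
n=16: W (go to 15, an L position)
n=17: W (go to 15, an L position)
n=18: L (options 17(W), 16(W), 14(W) are all W)
n=19: W (go to 18, an L position)
n=20: W (go to 18, an L position)
n=21: L (options 20(W), 19(W), 17(W) are all W)
n=22: W (go to 21, an L position)
Reading off the rows marked L gives the requested list; there are 8 such values of n.

0, 3, 6, 9, 12, 15, 18, 21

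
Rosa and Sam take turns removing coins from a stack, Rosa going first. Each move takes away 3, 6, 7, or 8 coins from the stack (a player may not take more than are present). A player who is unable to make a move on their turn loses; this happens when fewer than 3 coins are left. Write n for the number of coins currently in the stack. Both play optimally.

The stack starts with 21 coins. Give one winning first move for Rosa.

Compute win/loss labels from the base case upward. A position with no move is L. Any other position is W if it can reach an L in one move, else L.
n=0: no move → L
n=1: no move → L
n=2: no move → L
n=3: can move to 0, which is L ⇒ W
n=4: can move to 1, which is L ⇒ W
n=5: can move to 2, which is L ⇒ W
n=6: can move to 0, which is L ⇒ W
n=7: can move to 1, which is L ⇒ W
n=8: can move to 2, which is L ⇒ W
n=9: can move to 2, which is L ⇒ W
n=10: can move to 2, which is L ⇒ W
n=11: moves to 8(W), 5(W), 4(W), 3(W); every one is W ⇒ L
n=12: moves to 9(W), 6(W), 5(W), 4(W); every one is W ⇒ L
n=13: moves to 10(W), 7(W), 6(W), 5(W); every one is W ⇒ L
n=14: can move to 11, which is L ⇒ W
n=15: can move to 12, which is L ⇒ W
n=16: can move to 13, which is L ⇒ W
n=17: can move to 11, which is L ⇒ W
n=18: can move to 12, which is L ⇒ W
n=19: can move to 13, which is L ⇒ W
n=20: can move to 13, which is L ⇒ W
n=21: can move to 13, which is L ⇒ W
From 21, the L positions reachable in one move are: 13.

Remove 8, leaving 13.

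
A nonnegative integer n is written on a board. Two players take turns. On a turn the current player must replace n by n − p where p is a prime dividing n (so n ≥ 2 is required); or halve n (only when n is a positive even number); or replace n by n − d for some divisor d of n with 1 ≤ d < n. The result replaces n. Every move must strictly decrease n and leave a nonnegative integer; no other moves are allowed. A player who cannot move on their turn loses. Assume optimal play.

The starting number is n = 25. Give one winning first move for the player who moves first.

Work bottom-up. With no move the player to move loses. Otherwise the position is W if at least one move leads to an L position for the opponent, and L if every move leads to a W.
n=0: no move → L
n=1: no move → L
n=2: reaches L-position 0 → W
n=3: reaches L-position 0 → W
n=4: only reaches 2(W), 3(W), all W → L
n=5: reaches L-position 0 → W
n=6: reaches L-position 4 → W
n=7: reaches L-position 0 → W
n=8: reaches L-position 4 → W
n=9: only reaches 6(W), 8(W), all W → L
n=10: reaches L-position 9 → W
n=11: reaches L-position 0 → W
n=12: reaches L-position 9 → W
n=13: reaches L-position 0 → W
n=14: only reaches 7(W), 12(W), 13(W), all W → L
n=15: reaches L-position 14 → W
n=16: reaches L-position 14 → W
n=17: reaches L-position 0 → W
n=18: reaches L-position 9 → W
n=19: reaches L-position 0 → W
n=20: only reaches 10(W), 15(W), 16(W), 18(W), 19(W), all W → L
n=21: reaches L-position 14 → W
n=22: reaches L-position 20 → W
n=23: reaches L-position 0 → W
n=24: reaches L-position 20 → W
n=25: reaches L-position 20 → W
From 25, the L positions reachable in one move are: 20.

Move to 20.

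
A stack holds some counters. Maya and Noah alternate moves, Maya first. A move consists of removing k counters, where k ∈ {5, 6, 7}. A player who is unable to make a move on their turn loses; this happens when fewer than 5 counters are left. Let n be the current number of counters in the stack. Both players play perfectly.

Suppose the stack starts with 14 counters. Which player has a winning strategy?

Noah wins.

Label each position W (a win for the player to move) or L (a loss). A position with no legal move is L; any other position is W exactly when some move reaches an L, and L when every move reaches a W.
n=0: no move → L
n=1: no move → L
n=2: no move → L
n=3: no move → L
n=4: no move → L
n=5: →0(L), so W
n=6: →1(L), so W
n=7: →2(L), so W
n=8: →3(L), so W
n=9: →4(L), so W
n=10: →4(L), so W
n=11: →4(L), so W
n=12: →7(W), 6(W), 5(W) — all W, so L
n=13: →8(W), 7(W), 6(W) — all W, so L
n=14: →9(W), 8(W), 7(W) — all W, so L
Every move from 14 reaches a W position, so the mover loses.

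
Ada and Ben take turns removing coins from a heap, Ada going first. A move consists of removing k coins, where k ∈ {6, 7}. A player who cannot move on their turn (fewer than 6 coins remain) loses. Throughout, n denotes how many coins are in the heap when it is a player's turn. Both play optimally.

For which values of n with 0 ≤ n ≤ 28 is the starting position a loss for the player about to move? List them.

Classify positions by backward induction: terminal positions (no move available) are L. From any other position, the mover wins iff some move reaches an L.
n=0: no move → L
n=1: no move → L
n=2: no move → L
n=3: no move → L
n=4: no move → L
n=5: no move → L
n=6: →0(L), so W
n=7: →1(L), so W
n=8: →2(L), so W
n=9: →3(L), so W
n=10: →4(L), so W
n=11: →5(L), so W
n=12: →5(L), so W
n=13: →7(W), 6(W) — all W, so L
n=14: →8(W), 7(W) — all W, so L
n=15: →9(W), 8(W) — all W, so L
n=16: →10(W), 9(W) — all W, so L
n=17: →11(W), 10(W) — all W, so L
n=18: →12(W), 11(W) — all W, so L
n=19: →13(L), so W
n=20: →14(L), so W
n=21: →15(L), so W
n=22: →16(L), so W
n=23: →17(L), so W
n=24: →18(L), so W
n=25: →18(L), so W
n=26: →20(W), 19(W) — all W, so L
n=27: →21(W), 20(W) — all W, so L
n=28: →22(W), 21(W) — all W, so L
The losing starting values of n are exactly the entries labelled L in this table (15 of them).

0, 1, 2, 3, 4, 5, 13, 14, 15, 16, 17, 18, 26, 27, 28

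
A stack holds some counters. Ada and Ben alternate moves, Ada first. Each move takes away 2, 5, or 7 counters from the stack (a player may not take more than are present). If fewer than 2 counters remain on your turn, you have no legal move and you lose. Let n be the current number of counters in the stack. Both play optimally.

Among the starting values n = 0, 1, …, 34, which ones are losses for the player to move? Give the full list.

0, 1, 4, 10, 13, 14, 22, 23, 26, 32

Use the standard recursion: the mover loses at a terminal position; elsewhere, the mover wins exactly when some move hands the opponent an L position.
n=0: no move → L
n=1: no move → L
n=2: reaches L-position 0 → W
n=3: reaches L-position 1 → W
n=4: only reaches 2(W), which is W → L
n=5: reaches L-position 0 → W
n=6: reaches L-position 4 → W
n=7: reaches L-position 0 → W
n=8: reaches L-position 1 → W
n=9: reaches L-position 4 → W
n=10: only reaches 8(W), 5(W), 3(W), all W → L
n=11: reaches L-position 4 → W
n=12: reaches L-position 10 → W
n=13: only reaches 11(W), 8(W), 6(W), all W → L
n=14: only reaches 12(W), 9(W), 7(W), all W → L
n=15: reaches L-position 13 → W
n=16: reaches L-position 14 → W
n=17: reaches L-position 10 → W
n=18: reaches L-position 13 → W
n=19: reaches L-position 14 → W
n=20: reaches L-position 13 → W
n=21: reaches L-position 14 → W
n=22: only reaches 20(W), 17(W), 15(W), all W → L
n=23: only reaches 21(W), 18(W), 16(W), all W → L
n=24: reaches L-position 22 → W
n=25: reaches L-position 23 → W
n=26: only reaches 24(W), 21(W), 19(W), all W → L
n=27: reaches L-position 22 → W
n=28: reaches L-position 26 → W
n=29: reaches L-position 22 → W
n=30: reaches L-position 23 → W
n=31: reaches L-position 26 → W
n=32: only reaches 30(W), 27(W), 25(W), all W → L
n=33: reaches L-position 26 → W
n=34: reaches L-position 32 → W
Reading off the rows marked L gives the requested list; there are 10 such values of n.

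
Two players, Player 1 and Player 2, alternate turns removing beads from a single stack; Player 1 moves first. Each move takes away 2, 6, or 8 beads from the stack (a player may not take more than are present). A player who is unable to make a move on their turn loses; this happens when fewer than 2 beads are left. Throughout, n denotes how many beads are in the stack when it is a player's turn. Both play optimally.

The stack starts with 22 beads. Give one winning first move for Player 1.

Remove 8, leaving 14.

Build the W/L table. Terminal = L. A non-terminal position is W if it has a move to some L; otherwise it is L.
n=0: no move → L
n=1: no move → L
n=2: W (go to 0, an L position)
n=3: W (go to 1, an L position)
n=4: L (sole option 2(W) is W)
n=5: L (sole option 3(W) is W)
n=6: W (go to 4, an L position)
n=7: W (go to 5, an L position)
n=8: W (go to 0, an L position)
n=9: W (go to 1, an L position)
n=10: W (go to 4, an L position)
n=11: W (go to 5, an L position)
n=12: W (go to 4, an L position)
n=13: W (go to 5, an L position)
n=14: L (options 12(W), 8(W), 6(W) are all W)
n=15: L (options 13(W), 9(W), 7(W) are all W)
n=16: W (go to 14, an L position)
n=17: W (go to 15, an L position)
n=18: L (options 16(W), 12(W), 10(W) are all W)
n=19: L (options 17(W), 13(W), 11(W) are all W)
n=20: W (go to 18, an L position)
n=21: W (go to 19, an L position)
n=22: W (go to 14, an L position)
From 22, the L positions reachable in one move are: 14.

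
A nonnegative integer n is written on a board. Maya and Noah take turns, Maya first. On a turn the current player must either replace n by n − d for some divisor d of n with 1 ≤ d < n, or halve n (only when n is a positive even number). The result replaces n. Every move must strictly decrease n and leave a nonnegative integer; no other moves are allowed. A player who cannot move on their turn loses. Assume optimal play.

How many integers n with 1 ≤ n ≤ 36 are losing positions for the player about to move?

Compute win/loss labels from the base case upward. A position with no move is L. Any other position is W if it can reach an L in one move, else L.
n=0: no move → L
n=1: no move → L
n=2: W (go to 1, an L position)
n=3: L (sole option 2(W) is W)
n=4: W (go to 3, an L position)
n=5: L (sole option 4(W) is W)
n=6: W (go to 3, an L position)
n=7: L (sole option 6(W) is W)
n=8: W (go to 7, an L position)
n=9: L (options 6(W), 8(W) are all W)
n=10: W (go to 5, an L position)
n=11: L (sole option 10(W) is W)
n=12: W (go to 9, an L position)
n=13: L (sole option 12(W) is W)
n=14: W (go to 7, an L position)
n=15: L (options 10(W), 12(W), 14(W) are all W)
n=16: W (go to 15, an L position)
n=17: L (sole option 16(W) is W)
n=18: W (go to 9, an L position)
n=19: L (sole option 18(W) is W)
n=20: W (go to 15, an L position)
n=21: L (options 14(W), 18(W), 20(W) are all W)
n=22: W (go to 11, an L position)
n=23: L (sole option 22(W) is W)
n=24: W (go to 21, an L position)
n=25: L (options 20(W), 24(W) are all W)
n=26: W (go to 13, an L position)
n=27: L (options 18(W), 24(W), 26(W) are all W)
n=28: W (go to 21, an L position)
n=29: L (sole option 28(W) is W)
n=30: W (go to 15, an L position)
n=31: L (sole option 30(W) is W)
n=32: W (go to 31, an L position)
n=33: L (options 22(W), 30(W), 32(W) are all W)
n=34: W (go to 17, an L position)
n=35: L (options 28(W), 30(W), 34(W) are all W)
n=36: W (go to 27, an L position)
L entries with 1 ≤ n ≤ 36 (n=0 is outside the asked range and is not counted): n = 1, 3, 5, 7, 9, 11, 13, 15, 17, 19, 21, 23, 25, 27, 29, 31, 33, 35; that makes 18.

18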